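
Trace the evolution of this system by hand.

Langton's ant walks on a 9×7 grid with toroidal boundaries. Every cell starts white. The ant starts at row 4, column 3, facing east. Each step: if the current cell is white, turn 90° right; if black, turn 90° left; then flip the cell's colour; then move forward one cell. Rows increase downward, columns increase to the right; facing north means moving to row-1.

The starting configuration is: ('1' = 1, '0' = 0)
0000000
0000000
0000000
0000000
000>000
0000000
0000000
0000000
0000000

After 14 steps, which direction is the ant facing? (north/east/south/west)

t=0: 0000000
0000000
0000000
0000000
000>000
0000000
0000000
0000000
0000000
t=1: 0000000
0000000
0000000
0000000
0001000
000v000
0000000
0000000
0000000
t=2: 0000000
0000000
0000000
0000000
0001000
00<1000
0000000
0000000
0000000
t=3: 0000000
0000000
0000000
0000000
00^1000
0011000
0000000
0000000
0000000
t=4: 0000000
0000000
0000000
0000000
001>000
0011000
0000000
0000000
0000000
t=5: 0000000
0000000
0000000
000^000
0010000
0011000
0000000
0000000
0000000
t=6: 0000000
0000000
0000000
0001>00
0010000
0011000
0000000
0000000
0000000
t=7: 0000000
0000000
0000000
0001100
0010v00
0011000
0000000
0000000
0000000
t=8: 0000000
0000000
0000000
0001100
001<100
0011000
0000000
0000000
0000000
t=9: 0000000
0000000
0000000
000^100
0011100
0011000
0000000
0000000
0000000
t=10: 0000000
0000000
0000000
00<0100
0011100
0011000
0000000
0000000
0000000
t=11: 0000000
0000000
00^0000
0010100
0011100
0011000
0000000
0000000
0000000
t=12: 0000000
0000000
001>000
0010100
0011100
0011000
0000000
0000000
0000000
t=13: 0000000
0000000
0011000
001v100
0011100
0011000
0000000
0000000
0000000
t=14: 0000000
0000000
0011000
00<1100
0011100
0011000
0000000
0000000
0000000

west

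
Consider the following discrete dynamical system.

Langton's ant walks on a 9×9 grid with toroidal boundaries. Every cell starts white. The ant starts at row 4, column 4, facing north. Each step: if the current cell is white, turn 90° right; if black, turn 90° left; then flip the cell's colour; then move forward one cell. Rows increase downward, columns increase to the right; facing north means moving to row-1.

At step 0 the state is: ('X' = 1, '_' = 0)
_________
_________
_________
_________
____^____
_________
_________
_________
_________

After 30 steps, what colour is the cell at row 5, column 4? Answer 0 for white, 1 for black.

step 0: _________
_________
_________
_________
____^____
_________
_________
_________
_________
step 1: _________
_________
_________
_________
____X>___
_________
_________
_________
_________
step 2: _________
_________
_________
_________
____XX___
_____v___
_________
_________
_________
step 3: _________
_________
_________
_________
____XX___
____<X___
_________
_________
_________
step 4: _________
_________
_________
_________
____^X___
____XX___
_________
_________
_________
step 5: _________
_________
_________
_________
___<_X___
____XX___
_________
_________
_________
step 6: _________
_________
_________
___^_____
___X_X___
____XX___
_________
_________
_________
step 7: _________
_________
_________
___X>____
___X_X___
____XX___
_________
_________
_________
step 8: _________
_________
_________
___XX____
___XvX___
____XX___
_________
_________
_________
step 9: _________
_________
_________
___XX____
___<XX___
____XX___
_________
_________
_________
step 10: _________
_________
_________
___XX____
____XX___
___vXX___
_________
_________
_________
step 11: _________
_________
_________
___XX____
____XX___
__<XXX___
_________
_________
_________
step 12: _________
_________
_________
___XX____
__^_XX___
__XXXX___
_________
_________
_________
step 13: _________
_________
_________
___XX____
__X>XX___
__XXXX___
_________
_________
_________
step 14: _________
_________
_________
___XX____
__XXXX___
__XvXX___
_________
_________
_________
step 15: _________
_________
_________
___XX____
__XXXX___
__X_>X___
_________
_________
_________
step 16: _________
_________
_________
___XX____
__XX^X___
__X__X___
_________
_________
_________
step 17: _________
_________
_________
___XX____
__X<_X___
__X__X___
_________
_________
_________
step 18: _________
_________
_________
___XX____
__X__X___
__Xv_X___
_________
_________
_________
step 19: _________
_________
_________
___XX____
__X__X___
__<X_X___
_________
_________
_________
step 20: _________
_________
_________
___XX____
__X__X___
___X_X___
__v______
_________
_________
step 21: _________
_________
_________
___XX____
__X__X___
___X_X___
_<X______
_________
_________
step 22: _________
_________
_________
___XX____
__X__X___
_^_X_X___
_XX______
_________
_________
step 23: _________
_________
_________
___XX____
__X__X___
_X>X_X___
_XX______
_________
_________
step 24: _________
_________
_________
___XX____
__X__X___
_XXX_X___
_Xv______
_________
_________
step 25: _________
_________
_________
___XX____
__X__X___
_XXX_X___
_X_>_____
_________
_________
step 26: _________
_________
_________
___XX____
__X__X___
_XXX_X___
_X_X_____
___v_____
_________
step 27: _________
_________
_________
___XX____
__X__X___
_XXX_X___
_X_X_____
__<X_____
_________
step 28: _________
_________
_________
___XX____
__X__X___
_XXX_X___
_X^X_____
__XX_____
_________
step 29: _________
_________
_________
___XX____
__X__X___
_XXX_X___
_XX>_____
__XX_____
_________
step 30: _________
_________
_________
___XX____
__X__X___
_XX^_X___
_XX______
__XX_____
_________

0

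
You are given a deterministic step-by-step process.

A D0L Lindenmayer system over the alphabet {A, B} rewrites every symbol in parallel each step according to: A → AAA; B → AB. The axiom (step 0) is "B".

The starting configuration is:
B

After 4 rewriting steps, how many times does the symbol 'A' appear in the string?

40

step 0: B
step 1: AB
step 2: AAAAB
step 3: AAAAAAAAAAAAAB
step 4: AAAAAAAAAAAAAAAAAAAAAAAAAAAAAAAAAAAAAAAAB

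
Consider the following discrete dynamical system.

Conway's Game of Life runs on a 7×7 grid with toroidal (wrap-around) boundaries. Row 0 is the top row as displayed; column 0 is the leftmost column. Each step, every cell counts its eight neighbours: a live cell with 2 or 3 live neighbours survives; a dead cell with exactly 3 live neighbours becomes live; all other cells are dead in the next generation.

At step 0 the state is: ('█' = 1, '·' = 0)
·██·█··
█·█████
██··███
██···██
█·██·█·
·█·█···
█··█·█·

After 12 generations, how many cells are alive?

5

k=0  ·██·█··
█·█████
██··███
██···██
█·██·█·
·█·█···
█··█·█·
k=1  ·······
·······
·······
···█···
···█·█·
██·█···
█··█···
k=2  ·······
·······
·······
····█··
···█···
██·█··█
███····
k=3  ·█·····
·······
·······
·······
█·███··
···█··█
··█···█
k=4  ·······
·······
·······
···█···
··███··
██··███
█·█····
k=5  ·······
·······
·······
··███··
███···█
█···███
█····█·
k=6  ·······
·······
···█···
█·██···
··█····
····█··
█···██·
k=7  ·······
·······
··██···
·███···
·██····
···███·
····██·
k=8  ·······
·······
·█·█···
·······
·█·····
··██·█·
···█·█·
k=9  ·······
·······
·······
··█····
··█····
··██···
··██···
k=10  ·······
·······
·······
·······
·██····
·█·····
··██···
k=11  ·······
·······
·······
·······
·██····
·█·█···
··█····
k=12  ·······
·······
·······
·······
·██····
·█·█···
··█····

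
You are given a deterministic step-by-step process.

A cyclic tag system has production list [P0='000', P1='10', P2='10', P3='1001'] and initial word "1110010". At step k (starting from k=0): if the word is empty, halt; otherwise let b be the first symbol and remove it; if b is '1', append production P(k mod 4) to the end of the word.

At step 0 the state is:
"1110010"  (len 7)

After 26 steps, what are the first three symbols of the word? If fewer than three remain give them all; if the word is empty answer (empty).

gen 0: "1110010"  (len 7)
gen 1: "110010000"  (len 9)
gen 2: "1001000010"  (len 10)
gen 3: "00100001010"  (len 11)
gen 4: "0100001010"  (len 10)
gen 5: "100001010"  (len 9)
gen 6: "0000101010"  (len 10)
gen 7: "000101010"  (len 9)
gen 8: "00101010"  (len 8)
gen 9: "0101010"  (len 7)
gen 10: "101010"  (len 6)
gen 11: "0101010"  (len 7)
gen 12: "101010"  (len 6)
gen 13: "01010000"  (len 8)
gen 14: "1010000"  (len 7)
gen 15: "01000010"  (len 8)
gen 16: "1000010"  (len 7)
gen 17: "000010000"  (len 9)
gen 18: "00010000"  (len 8)
gen 19: "0010000"  (len 7)
gen 20: "010000"  (len 6)
gen 21: "10000"  (len 5)
gen 22: "000010"  (len 6)
gen 23: "00010"  (len 5)
gen 24: "0010"  (len 4)
gen 25: "010"  (len 3)
gen 26: "10"  (len 2)

10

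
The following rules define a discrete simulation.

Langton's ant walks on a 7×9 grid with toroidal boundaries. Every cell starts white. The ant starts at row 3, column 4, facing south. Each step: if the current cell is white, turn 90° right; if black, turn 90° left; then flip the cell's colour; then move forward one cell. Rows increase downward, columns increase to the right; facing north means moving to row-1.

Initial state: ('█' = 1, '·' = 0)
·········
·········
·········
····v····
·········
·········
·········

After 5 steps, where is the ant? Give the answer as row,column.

step 0: ·········
·········
·········
····v····
·········
·········
·········
step 1: ·········
·········
·········
···<█····
·········
·········
·········
step 2: ·········
·········
···^·····
···██····
·········
·········
·········
step 3: ·········
·········
···█>····
···██····
·········
·········
·········
step 4: ·········
·········
···██····
···█v····
·········
·········
·········
step 5: ·········
·········
···██····
···█·>···
·········
·········
·········

3,5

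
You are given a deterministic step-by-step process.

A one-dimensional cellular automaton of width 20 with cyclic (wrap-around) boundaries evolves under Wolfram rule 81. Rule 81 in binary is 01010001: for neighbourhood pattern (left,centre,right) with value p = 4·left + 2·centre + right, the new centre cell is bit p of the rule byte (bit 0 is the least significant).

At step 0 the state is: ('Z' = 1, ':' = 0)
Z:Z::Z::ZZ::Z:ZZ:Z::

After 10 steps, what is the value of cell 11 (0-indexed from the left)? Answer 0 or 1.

t=0: Z:Z::Z::ZZ::Z:ZZ:Z::
t=1: :::Z::Z::ZZ::::Z::Z:
t=2: ZZ::Z::Z::ZZZZ::Z::Z
t=3: :ZZ::Z::Z::::ZZ::Z::
t=4: ::ZZ::Z::ZZZ::ZZ::ZZ
t=5: Z::ZZ::Z:::ZZ::ZZ::Z
t=6: ZZ::ZZ::ZZ::ZZ::ZZ::
t=7: :ZZ::ZZ::ZZ::ZZ::ZZ:
t=8: ::ZZ::ZZ::ZZ::ZZ::ZZ
t=9: Z::ZZ::ZZ::ZZ::ZZ::Z
t=10: ZZ::ZZ::ZZ::ZZ::ZZ::

0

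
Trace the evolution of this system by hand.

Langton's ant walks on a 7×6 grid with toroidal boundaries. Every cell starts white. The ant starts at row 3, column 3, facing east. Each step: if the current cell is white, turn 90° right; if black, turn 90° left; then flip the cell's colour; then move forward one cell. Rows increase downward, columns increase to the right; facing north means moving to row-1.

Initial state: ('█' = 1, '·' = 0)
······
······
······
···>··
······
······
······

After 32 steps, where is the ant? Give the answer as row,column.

1,1

[0] ······
······
······
···>··
······
······
······
[1] ······
······
······
···█··
···v··
······
······
[2] ······
······
······
···█··
··<█··
······
······
[3] ······
······
······
··^█··
··██··
······
······
[4] ······
······
······
··█>··
··██··
······
······
[5] ······
······
···^··
··█···
··██··
······
······
[6] ······
······
···█>·
··█···
··██··
······
······
[7] ······
······
···██·
··█·v·
··██··
······
······
[8] ······
······
···██·
··█<█·
··██··
······
······
[9] ······
······
···^█·
··███·
··██··
······
······
[10] ······
······
··<·█·
··███·
··██··
······
······
[11] ······
··^···
··█·█·
··███·
··██··
······
······
[12] ······
··█>··
··█·█·
··███·
··██··
······
······
[13] ······
··██··
··█v█·
··███·
··██··
······
······
[14] ······
··██··
··<██·
··███·
··██··
······
······
[15] ······
··██··
···██·
··v██·
··██··
······
······
[16] ······
··██··
···██·
···>█·
··██··
······
······
[17] ······
··██··
···^█·
····█·
··██··
······
······
[18] ······
··██··
··<·█·
····█·
··██··
······
······
[19] ······
··^█··
··█·█·
····█·
··██··
······
······
[20] ······
·<·█··
··█·█·
····█·
··██··
······
······
[21] ·^····
·█·█··
··█·█·
····█·
··██··
······
······
[22] ·█>···
·█·█··
··█·█·
····█·
··██··
······
······
[23] ·██···
·█v█··
··█·█·
····█·
··██··
······
······
[24] ·██···
·<██··
··█·█·
····█·
··██··
······
······
[25] ·██···
··██··
·v█·█·
····█·
··██··
······
······
[26] ·██···
··██··
<██·█·
····█·
··██··
······
······
[27] ·██···
^·██··
███·█·
····█·
··██··
······
······
[28] ·██···
█>██··
███·█·
····█·
··██··
······
······
[29] ·██···
████··
█v█·█·
····█·
··██··
······
······
[30] ·██···
████··
█·>·█·
····█·
··██··
······
······
[31] ·██···
██^█··
█···█·
····█·
··██··
······
······
[32] ·██···
█<·█··
█···█·
····█·
··██··
······
······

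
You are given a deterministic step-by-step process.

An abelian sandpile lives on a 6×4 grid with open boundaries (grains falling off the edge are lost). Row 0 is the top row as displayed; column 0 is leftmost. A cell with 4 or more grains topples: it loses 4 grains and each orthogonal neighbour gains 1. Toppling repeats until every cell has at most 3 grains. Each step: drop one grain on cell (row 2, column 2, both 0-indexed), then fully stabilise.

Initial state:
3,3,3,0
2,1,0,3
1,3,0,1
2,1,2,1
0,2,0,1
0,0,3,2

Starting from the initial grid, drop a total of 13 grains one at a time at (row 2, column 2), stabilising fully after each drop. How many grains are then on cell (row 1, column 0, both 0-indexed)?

t=0: 3,3,3,0
2,1,0,3
1,3,0,1
2,1,2,1
0,2,0,1
0,0,3,2
t=1: 3,3,3,0
2,1,0,3
1,3,1,1
2,1,2,1
0,2,0,1
0,0,3,2
t=2: 3,3,3,0
2,1,0,3
1,3,2,1
2,1,2,1
0,2,0,1
0,0,3,2
t=3: 3,3,3,0
2,1,0,3
1,3,3,1
2,1,2,1
0,2,0,1
0,0,3,2
t=4: 3,3,3,0
2,2,1,3
2,0,1,2
2,2,3,1
0,2,0,1
0,0,3,2
t=5: 3,3,3,0
2,2,1,3
2,0,2,2
2,2,3,1
0,2,0,1
0,0,3,2
t=6: 3,3,3,0
2,2,1,3
2,0,3,2
2,2,3,1
0,2,0,1
0,0,3,2
t=7: 3,3,3,0
2,2,2,3
2,1,1,3
2,3,0,2
0,2,1,1
0,0,3,2
t=8: 3,3,3,0
2,2,2,3
2,1,2,3
2,3,0,2
0,2,1,1
0,0,3,2
t=9: 3,3,3,0
2,2,2,3
2,1,3,3
2,3,0,2
0,2,1,1
0,0,3,2
t=10: 1,2,1,2
0,1,2,1
3,3,2,1
2,3,1,3
0,2,1,1
0,0,3,2
t=11: 1,2,1,2
0,1,2,1
3,3,3,1
2,3,1,3
0,2,1,1
0,0,3,2
t=12: 1,2,1,2
1,2,3,1
1,2,1,2
0,1,3,3
1,3,1,1
0,0,3,2
t=13: 1,2,1,2
1,2,3,1
1,2,2,2
0,1,3,3
1,3,1,1
0,0,3,2

1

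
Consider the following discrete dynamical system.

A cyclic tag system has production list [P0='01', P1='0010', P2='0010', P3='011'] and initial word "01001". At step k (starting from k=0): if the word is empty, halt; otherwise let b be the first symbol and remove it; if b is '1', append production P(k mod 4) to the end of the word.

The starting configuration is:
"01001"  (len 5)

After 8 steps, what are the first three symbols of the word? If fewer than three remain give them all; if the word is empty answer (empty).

001

t=0: "01001"  (len 5)
t=1: "1001"  (len 4)
t=2: "0010010"  (len 7)
t=3: "010010"  (len 6)
t=4: "10010"  (len 5)
t=5: "001001"  (len 6)
t=6: "01001"  (len 5)
t=7: "1001"  (len 4)
t=8: "001011"  (len 6)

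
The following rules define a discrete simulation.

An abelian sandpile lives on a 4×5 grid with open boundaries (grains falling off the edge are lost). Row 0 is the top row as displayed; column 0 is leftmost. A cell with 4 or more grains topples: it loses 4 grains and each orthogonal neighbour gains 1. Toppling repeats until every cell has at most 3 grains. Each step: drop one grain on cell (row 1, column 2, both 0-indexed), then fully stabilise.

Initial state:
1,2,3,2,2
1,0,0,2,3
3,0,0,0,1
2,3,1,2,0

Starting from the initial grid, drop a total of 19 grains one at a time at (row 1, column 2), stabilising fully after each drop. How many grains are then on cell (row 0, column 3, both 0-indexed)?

3

[0] 1,2,3,2,2
1,0,0,2,3
3,0,0,0,1
2,3,1,2,0
[1] 1,2,3,2,2
1,0,1,2,3
3,0,0,0,1
2,3,1,2,0
[2] 1,2,3,2,2
1,0,2,2,3
3,0,0,0,1
2,3,1,2,0
[3] 1,2,3,2,2
1,0,3,2,3
3,0,0,0,1
2,3,1,2,0
[4] 1,3,0,3,2
1,1,1,3,3
3,0,1,0,1
2,3,1,2,0
[5] 1,3,0,3,2
1,1,2,3,3
3,0,1,0,1
2,3,1,2,0
[6] 1,3,0,3,2
1,1,3,3,3
3,0,1,0,1
2,3,1,2,0
[7] 1,3,2,1,0
1,2,1,2,1
3,0,2,1,2
2,3,1,2,0
[8] 1,3,2,1,0
1,2,2,2,1
3,0,2,1,2
2,3,1,2,0
[9] 1,3,2,1,0
1,2,3,2,1
3,0,2,1,2
2,3,1,2,0
[10] 1,3,3,1,0
1,3,0,3,1
3,0,3,1,2
2,3,1,2,0
[11] 1,3,3,1,0
1,3,1,3,1
3,0,3,1,2
2,3,1,2,0
[12] 1,3,3,1,0
1,3,2,3,1
3,0,3,1,2
2,3,1,2,0
[13] 1,3,3,1,0
1,3,3,3,1
3,0,3,1,2
2,3,1,2,0
[14] 2,1,2,3,0
2,2,0,1,2
3,2,1,3,2
2,3,2,2,0
[15] 2,1,2,3,0
2,2,1,1,2
3,2,1,3,2
2,3,2,2,0
[16] 2,1,2,3,0
2,2,2,1,2
3,2,1,3,2
2,3,2,2,0
[17] 2,1,2,3,0
2,2,3,1,2
3,2,1,3,2
2,3,2,2,0
[18] 2,1,3,3,0
2,3,0,2,2
3,2,2,3,2
2,3,2,2,0
[19] 2,1,3,3,0
2,3,1,2,2
3,2,2,3,2
2,3,2,2,0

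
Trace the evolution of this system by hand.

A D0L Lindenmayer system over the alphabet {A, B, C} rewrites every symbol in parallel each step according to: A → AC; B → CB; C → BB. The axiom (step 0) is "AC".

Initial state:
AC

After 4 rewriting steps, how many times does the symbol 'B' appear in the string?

k=0  AC
k=1  ACBB
k=2  ACBBCBCB
k=3  ACBBCBCBBBCBBBCB
k=4  ACBBCBCBBBCBBBCBCBCBBBCBCBCBBBCB

20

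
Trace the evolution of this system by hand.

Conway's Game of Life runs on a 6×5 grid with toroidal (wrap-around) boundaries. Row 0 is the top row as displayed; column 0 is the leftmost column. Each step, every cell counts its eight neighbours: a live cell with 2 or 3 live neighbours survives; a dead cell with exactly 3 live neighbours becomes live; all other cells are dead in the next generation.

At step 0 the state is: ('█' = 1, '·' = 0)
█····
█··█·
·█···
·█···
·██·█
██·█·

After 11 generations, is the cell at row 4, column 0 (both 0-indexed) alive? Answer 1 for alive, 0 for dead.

1

step 0: █····
█··█·
·█···
·█···
·██·█
██·█·
step 1: █·█··
██··█
███··
·█···
···██
···█·
step 2: █·██·
···██
··█·█
·█·██
··███
··██·
step 3: ·█···
██···
··█··
·█···
██···
·····
step 4: ██···
███··
█·█··
███··
██···
██···
step 5: ····█
··█·█
···██
··█·█
····█
··█·█
step 6: █···█
█···█
█·█·█
█···█
█···█
█···█
step 7: ·█·█·
·····
·····
·····
·█·█·
·█·█·
step 8: ·····
·····
·····
·····
·····
██·██
step 9: █···█
·····
·····
·····
█···█
█···█
step 10: █···█
·····
·····
·····
█···█
·█·█·
step 11: █···█
·····
·····
·····
█···█
·█·█·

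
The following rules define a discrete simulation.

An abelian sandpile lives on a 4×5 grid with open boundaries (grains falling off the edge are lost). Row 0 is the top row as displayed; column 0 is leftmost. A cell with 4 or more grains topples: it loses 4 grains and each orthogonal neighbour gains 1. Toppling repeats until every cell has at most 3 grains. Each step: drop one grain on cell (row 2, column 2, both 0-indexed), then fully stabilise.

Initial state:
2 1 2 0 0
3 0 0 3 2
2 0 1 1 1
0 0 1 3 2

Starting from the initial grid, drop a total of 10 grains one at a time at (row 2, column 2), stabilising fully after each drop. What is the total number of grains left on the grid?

[0] 2 1 2 0 0
3 0 0 3 2
2 0 1 1 1
0 0 1 3 2
[1] 2 1 2 0 0
3 0 0 3 2
2 0 2 1 1
0 0 1 3 2
[2] 2 1 2 0 0
3 0 0 3 2
2 0 3 1 1
0 0 1 3 2
[3] 2 1 2 0 0
3 0 1 3 2
2 1 0 2 1
0 0 2 3 2
[4] 2 1 2 0 0
3 0 1 3 2
2 1 1 2 1
0 0 2 3 2
[5] 2 1 2 0 0
3 0 1 3 2
2 1 2 2 1
0 0 2 3 2
[6] 2 1 2 0 0
3 0 1 3 2
2 1 3 2 1
0 0 2 3 2
[7] 2 1 2 0 0
3 0 2 3 2
2 2 0 3 1
0 0 3 3 2
[8] 2 1 2 0 0
3 0 2 3 2
2 2 1 3 1
0 0 3 3 2
[9] 2 1 2 0 0
3 0 2 3 2
2 2 2 3 1
0 0 3 3 2
[10] 2 1 2 0 0
3 0 2 3 2
2 2 3 3 1
0 0 3 3 2

34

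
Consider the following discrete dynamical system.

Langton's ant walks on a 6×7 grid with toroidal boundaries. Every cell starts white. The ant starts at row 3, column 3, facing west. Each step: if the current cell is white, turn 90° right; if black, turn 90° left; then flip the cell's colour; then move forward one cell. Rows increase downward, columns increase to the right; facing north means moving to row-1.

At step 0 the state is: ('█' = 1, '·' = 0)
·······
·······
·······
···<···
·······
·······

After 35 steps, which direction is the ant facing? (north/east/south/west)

north

[0] ·······
·······
·······
···<···
·······
·······
[1] ·······
·······
···^···
···█···
·······
·······
[2] ·······
·······
···█>··
···█···
·······
·······
[3] ·······
·······
···██··
···█v··
·······
·······
[4] ·······
·······
···██··
···<█··
·······
·······
[5] ·······
·······
···██··
····█··
···v···
·······
[6] ·······
·······
···██··
····█··
··<█···
·······
[7] ·······
·······
···██··
··^·█··
··██···
·······
[8] ·······
·······
···██··
··█>█··
··██···
·······
[9] ·······
·······
···██··
··███··
··█v···
·······
[10] ·······
·······
···██··
··███··
··█·>··
·······
[11] ·······
·······
···██··
··███··
··█·█··
····v··
[12] ·······
·······
···██··
··███··
··█·█··
···<█··
[13] ·······
·······
···██··
··███··
··█^█··
···██··
[14] ·······
·······
···██··
··███··
··██>··
···██··
[15] ·······
·······
···██··
··██^··
··██···
···██··
[16] ·······
·······
···██··
··█<···
··██···
···██··
[17] ·······
·······
···██··
··█····
··█v···
···██··
[18] ·······
·······
···██··
··█····
··█·>··
···██··
[19] ·······
·······
···██··
··█····
··█·█··
···█v··
[20] ·······
·······
···██··
··█····
··█·█··
···█·>·
[21] ·····v·
·······
···██··
··█····
··█·█··
···█·█·
[22] ····<█·
·······
···██··
··█····
··█·█··
···█·█·
[23] ····██·
·······
···██··
··█····
··█·█··
···█^█·
[24] ····██·
·······
···██··
··█····
··█·█··
···██>·
[25] ····██·
·······
···██··
··█····
··█·█^·
···██··
[26] ····██·
·······
···██··
··█····
··█·██>
···██··
[27] ····██·
·······
···██··
··█····
··█·███
···██·v
[28] ····██·
·······
···██··
··█····
··█·███
···██<█
[29] ····██·
·······
···██··
··█····
··█·█^█
···████
[30] ····██·
·······
···██··
··█····
··█·<·█
···████
[31] ····██·
·······
···██··
··█····
··█···█
···█v██
[32] ····██·
·······
···██··
··█····
··█···█
···█·>█
[33] ····██·
·······
···██··
··█····
··█··^█
···█··█
[34] ····██·
·······
···██··
··█····
··█··█>
···█··█
[35] ····██·
·······
···██··
··█···^
··█··█·
···█··█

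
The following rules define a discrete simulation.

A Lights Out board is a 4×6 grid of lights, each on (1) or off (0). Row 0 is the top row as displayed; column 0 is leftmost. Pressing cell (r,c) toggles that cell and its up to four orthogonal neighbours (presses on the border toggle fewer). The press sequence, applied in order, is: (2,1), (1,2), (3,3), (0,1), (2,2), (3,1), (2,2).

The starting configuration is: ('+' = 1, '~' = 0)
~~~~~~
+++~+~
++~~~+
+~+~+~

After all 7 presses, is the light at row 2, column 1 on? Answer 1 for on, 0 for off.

1

step 0: ~~~~~~
+++~+~
++~~~+
+~+~+~
step 1: ~~~~~~
+~+~+~
~~+~~+
+++~+~
step 2: ~~+~~~
++~++~
~~~~~+
+++~+~
step 3: ~~+~~~
++~++~
~~~+~+
++~+~~
step 4: ++~~~~
+~~++~
~~~+~+
++~+~~
step 5: ++~~~~
+~+++~
~++~~+
++++~~
step 6: ++~~~~
+~+++~
~~+~~+
~~~+~~
step 7: ++~~~~
+~~++~
~+~+~+
~~++~~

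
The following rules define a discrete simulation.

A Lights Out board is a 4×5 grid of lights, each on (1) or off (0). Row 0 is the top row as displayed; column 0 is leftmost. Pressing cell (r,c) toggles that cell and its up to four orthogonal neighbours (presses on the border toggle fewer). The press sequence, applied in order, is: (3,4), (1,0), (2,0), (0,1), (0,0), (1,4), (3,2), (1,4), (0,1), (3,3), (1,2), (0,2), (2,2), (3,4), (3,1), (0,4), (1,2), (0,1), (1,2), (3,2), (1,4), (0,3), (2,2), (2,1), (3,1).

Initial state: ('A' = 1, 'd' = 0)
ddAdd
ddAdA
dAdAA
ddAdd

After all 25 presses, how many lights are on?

[0] ddAdd
ddAdA
dAdAA
ddAdd
[1] ddAdd
ddAdA
dAdAd
ddAAA
[2] AdAdd
AAAdA
AAdAd
ddAAA
[3] AdAdd
dAAdA
dddAd
AdAAA
[4] dAddd
ddAdA
dddAd
AdAAA
[5] Adddd
AdAdA
dddAd
AdAAA
[6] AdddA
AdAAd
dddAA
AdAAA
[7] AdddA
AdAAd
ddAAA
AAddA
[8] Adddd
AdAdA
ddAAd
AAddA
[9] dAAdd
AAAdA
ddAAd
AAddA
[10] dAAdd
AAAdA
ddAdd
AAAAd
[11] dAddd
AddAA
ddddd
AAAAd
[12] ddAAd
AdAAA
ddddd
AAAAd
[13] ddAAd
AddAA
dAAAd
AAdAd
[14] ddAAd
AddAA
dAAAA
AAddA
[15] ddAAd
AddAA
ddAAA
ddAdA
[16] ddAdA
AddAd
ddAAA
ddAdA
[17] ddddA
AAAdd
dddAA
ddAdA
[18] AAAdA
AdAdd
dddAA
ddAdA
[19] AAddA
AAdAd
ddAAA
ddAdA
[20] AAddA
AAdAd
dddAA
dAdAA
[21] AAddd
AAddA
dddAd
dAdAA
[22] AAAAA
AAdAA
dddAd
dAdAA
[23] AAAAA
AAAAA
dAAdd
dAAAA
[24] AAAAA
AdAAA
Adddd
ddAAA
[25] AAAAA
AdAAA
AAddd
AAdAA

15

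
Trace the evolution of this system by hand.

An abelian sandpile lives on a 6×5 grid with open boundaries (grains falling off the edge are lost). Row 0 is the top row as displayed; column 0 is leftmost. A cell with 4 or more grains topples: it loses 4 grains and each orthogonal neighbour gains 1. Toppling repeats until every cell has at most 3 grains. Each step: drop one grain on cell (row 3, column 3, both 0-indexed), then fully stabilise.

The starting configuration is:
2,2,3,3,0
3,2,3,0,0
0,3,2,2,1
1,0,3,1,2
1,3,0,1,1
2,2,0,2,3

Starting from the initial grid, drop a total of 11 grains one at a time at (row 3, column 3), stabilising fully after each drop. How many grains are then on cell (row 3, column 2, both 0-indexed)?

0

step 0: 2,2,3,3,0
3,2,3,0,0
0,3,2,2,1
1,0,3,1,2
1,3,0,1,1
2,2,0,2,3
step 1: 2,2,3,3,0
3,2,3,0,0
0,3,2,2,1
1,0,3,2,2
1,3,0,1,1
2,2,0,2,3
step 2: 2,2,3,3,0
3,2,3,0,0
0,3,2,2,1
1,0,3,3,2
1,3,0,1,1
2,2,0,2,3
step 3: 2,2,3,3,0
3,2,3,0,0
0,3,3,3,1
1,1,0,1,3
1,3,1,2,1
2,2,0,2,3
step 4: 2,2,3,3,0
3,2,3,0,0
0,3,3,3,1
1,1,0,2,3
1,3,1,2,1
2,2,0,2,3
step 5: 2,2,3,3,0
3,2,3,0,0
0,3,3,3,1
1,1,0,3,3
1,3,1,2,1
2,2,0,2,3
step 6: 0,1,2,0,1
1,2,2,3,0
2,1,2,1,3
1,2,2,2,0
1,3,1,3,2
2,2,0,2,3
step 7: 0,1,2,0,1
1,2,2,3,0
2,1,2,1,3
1,2,2,3,0
1,3,1,3,2
2,2,0,2,3
step 8: 0,1,2,0,1
1,2,2,3,0
2,1,2,2,3
1,2,3,1,1
1,3,2,0,3
2,2,0,3,3
step 9: 0,1,2,0,1
1,2,2,3,0
2,1,2,2,3
1,2,3,2,1
1,3,2,0,3
2,2,0,3,3
step 10: 0,1,2,0,1
1,2,2,3,0
2,1,2,2,3
1,2,3,3,1
1,3,2,0,3
2,2,0,3,3
step 11: 0,1,2,0,1
1,2,2,3,0
2,1,3,3,3
1,3,0,1,2
1,3,3,1,3
2,2,0,3,3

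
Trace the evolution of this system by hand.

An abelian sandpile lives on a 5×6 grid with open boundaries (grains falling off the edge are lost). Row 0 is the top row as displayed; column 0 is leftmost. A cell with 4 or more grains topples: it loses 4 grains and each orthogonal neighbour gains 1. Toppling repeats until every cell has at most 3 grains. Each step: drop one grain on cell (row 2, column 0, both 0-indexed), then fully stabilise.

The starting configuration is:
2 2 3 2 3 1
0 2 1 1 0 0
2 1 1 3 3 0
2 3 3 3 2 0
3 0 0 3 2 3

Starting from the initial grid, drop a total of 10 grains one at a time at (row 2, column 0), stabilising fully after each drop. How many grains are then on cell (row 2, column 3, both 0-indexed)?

step 0: 2 2 3 2 3 1
0 2 1 1 0 0
2 1 1 3 3 0
2 3 3 3 2 0
3 0 0 3 2 3
step 1: 2 2 3 2 3 1
0 2 1 1 0 0
3 1 1 3 3 0
2 3 3 3 2 0
3 0 0 3 2 3
step 2: 2 2 3 2 3 1
1 2 1 1 0 0
0 2 1 3 3 0
3 3 3 3 2 0
3 0 0 3 2 3
step 3: 2 2 3 2 3 1
1 2 1 1 0 0
1 2 1 3 3 0
3 3 3 3 2 0
3 0 0 3 2 3
step 4: 2 2 3 2 3 1
1 2 1 1 0 0
2 2 1 3 3 0
3 3 3 3 2 0
3 0 0 3 2 3
step 5: 2 2 3 2 3 1
1 2 1 1 0 0
3 2 1 3 3 0
3 3 3 3 2 0
3 0 0 3 2 3
step 6: 2 2 3 2 3 1
2 3 2 2 1 0
2 1 0 2 1 1
2 2 2 3 1 2
0 2 2 1 1 0
step 7: 2 2 3 2 3 1
2 3 2 2 1 0
3 1 0 2 1 1
2 2 2 3 1 2
0 2 2 1 1 0
step 8: 2 2 3 2 3 1
3 3 2 2 1 0
0 2 0 2 1 1
3 2 2 3 1 2
0 2 2 1 1 0
step 9: 2 2 3 2 3 1
3 3 2 2 1 0
1 2 0 2 1 1
3 2 2 3 1 2
0 2 2 1 1 0
step 10: 2 2 3 2 3 1
3 3 2 2 1 0
2 2 0 2 1 1
3 2 2 3 1 2
0 2 2 1 1 0

2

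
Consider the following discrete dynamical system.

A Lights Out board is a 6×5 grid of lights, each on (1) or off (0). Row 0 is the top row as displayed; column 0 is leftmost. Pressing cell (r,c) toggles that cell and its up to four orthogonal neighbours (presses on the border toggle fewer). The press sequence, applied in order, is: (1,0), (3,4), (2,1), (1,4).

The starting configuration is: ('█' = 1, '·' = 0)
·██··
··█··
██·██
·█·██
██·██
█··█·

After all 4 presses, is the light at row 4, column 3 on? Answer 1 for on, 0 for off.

0) ·██··
··█··
██·██
·█·██
██·██
█··█·
1) ███··
███··
·█·██
·█·██
██·██
█··█·
2) ███··
███··
·█·█·
·█···
██·█·
█··█·
3) ███··
█·█··
█·██·
·····
██·█·
█··█·
4) ███·█
█·███
█·███
·····
██·█·
█··█·

1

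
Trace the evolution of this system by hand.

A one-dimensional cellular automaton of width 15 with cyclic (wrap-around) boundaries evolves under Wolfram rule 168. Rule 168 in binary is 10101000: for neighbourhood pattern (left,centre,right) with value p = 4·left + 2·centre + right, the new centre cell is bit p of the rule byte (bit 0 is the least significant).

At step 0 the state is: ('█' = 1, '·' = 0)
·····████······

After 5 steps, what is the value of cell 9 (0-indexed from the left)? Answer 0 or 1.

0

step 0: ·····████······
step 1: ·····███·······
step 2: ·····██········
step 3: ·····█·········
step 4: ···············
step 5: ···············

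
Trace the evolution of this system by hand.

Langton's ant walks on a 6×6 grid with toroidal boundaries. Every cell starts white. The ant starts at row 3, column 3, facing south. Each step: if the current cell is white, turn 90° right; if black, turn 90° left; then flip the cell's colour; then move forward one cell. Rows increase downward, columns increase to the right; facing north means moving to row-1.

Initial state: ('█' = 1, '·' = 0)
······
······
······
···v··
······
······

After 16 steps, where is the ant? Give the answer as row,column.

[0] ······
······
······
···v··
······
······
[1] ······
······
······
··<█··
······
······
[2] ······
······
··^···
··██··
······
······
[3] ······
······
··█>··
··██··
······
······
[4] ······
······
··██··
··█v··
······
······
[5] ······
······
··██··
··█·>·
······
······
[6] ······
······
··██··
··█·█·
····v·
······
[7] ······
······
··██··
··█·█·
···<█·
······
[8] ······
······
··██··
··█^█·
···██·
······
[9] ······
······
··██··
··██>·
···██·
······
[10] ······
······
··██^·
··██··
···██·
······
[11] ······
······
··███>
··██··
···██·
······
[12] ······
······
··████
··██·v
···██·
······
[13] ······
······
··████
··██<█
···██·
······
[14] ······
······
··██^█
··████
···██·
······
[15] ······
······
··█<·█
··████
···██·
······
[16] ······
······
··█··█
··█v██
···██·
······

3,3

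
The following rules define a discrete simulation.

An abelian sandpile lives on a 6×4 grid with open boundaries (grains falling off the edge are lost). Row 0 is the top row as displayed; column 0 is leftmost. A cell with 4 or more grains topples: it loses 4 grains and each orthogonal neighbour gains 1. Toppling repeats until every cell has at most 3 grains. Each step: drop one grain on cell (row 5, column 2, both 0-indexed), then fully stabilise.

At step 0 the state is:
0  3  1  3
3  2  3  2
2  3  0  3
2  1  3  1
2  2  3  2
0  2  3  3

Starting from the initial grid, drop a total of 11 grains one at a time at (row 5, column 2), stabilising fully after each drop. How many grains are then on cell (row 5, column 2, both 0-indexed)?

k=0  0  3  1  3
3  2  3  2
2  3  0  3
2  1  3  1
2  2  3  2
0  2  3  3
k=1  0  3  1  3
3  2  3  2
2  3  1  3
2  2  0  3
2  3  2  0
0  3  2  1
k=2  0  3  1  3
3  2  3  2
2  3  1  3
2  2  0  3
2  3  2  0
0  3  3  1
k=3  0  3  1  3
3  2  3  2
2  3  1  3
2  3  1  3
3  1  0  1
1  1  2  2
k=4  0  3  1  3
3  2  3  2
2  3  1  3
2  3  1  3
3  1  0  1
1  1  3  2
k=5  0  3  1  3
3  2  3  2
2  3  1  3
2  3  1  3
3  1  1  1
1  2  0  3
k=6  0  3  1  3
3  2  3  2
2  3  1  3
2  3  1  3
3  1  1  1
1  2  1  3
k=7  0  3  1  3
3  2  3  2
2  3  1  3
2  3  1  3
3  1  1  1
1  2  2  3
k=8  0  3  1  3
3  2  3  2
2  3  1  3
2  3  1  3
3  1  1  1
1  2  3  3
k=9  0  3  1  3
3  2  3  2
2  3  1  3
2  3  1  3
3  1  2  2
1  3  1  0
k=10  0  3  1  3
3  2  3  2
2  3  1  3
2  3  1  3
3  1  2  2
1  3  2  0
k=11  0  3  1  3
3  2  3  2
2  3  1  3
2  3  1  3
3  1  2  2
1  3  3  0

3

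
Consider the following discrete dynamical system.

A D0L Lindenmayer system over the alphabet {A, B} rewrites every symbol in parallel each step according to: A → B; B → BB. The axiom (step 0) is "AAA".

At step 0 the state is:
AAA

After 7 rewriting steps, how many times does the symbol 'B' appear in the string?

t=0: AAA
t=1: BBB
t=2: BBBBBB
t=3: BBBBBBBBBBBB
t=4: BBBBBBBBBBBBBBBBBBBBBBBB
t=5: BBBBBBBBBBBBBBBBBBBBBBBBBBBBBBBBBBBBBBBBBBBBBBBB
t=6: BBBBBBBBBBBBBBBBBBBBBBBBBBBBBBBBBBBBBBBBBBBBBBBBBBBBBBBBBBBBBBBBBBBBBBBBBBBBBBBBBBBBBBBBBBBBBBBB
t=7: BBBBBBBBBBBBBBBBBBBBBBBBBBBBBBBBBBBBBBBBBBBBBBBBBBBBBBBBBB…BBBBBBBBBBBBBBBBBBBBBBBBBBBBBBBBBBBBBBBBBBBBBBBBBBBBBBBBBB  (len 192)

192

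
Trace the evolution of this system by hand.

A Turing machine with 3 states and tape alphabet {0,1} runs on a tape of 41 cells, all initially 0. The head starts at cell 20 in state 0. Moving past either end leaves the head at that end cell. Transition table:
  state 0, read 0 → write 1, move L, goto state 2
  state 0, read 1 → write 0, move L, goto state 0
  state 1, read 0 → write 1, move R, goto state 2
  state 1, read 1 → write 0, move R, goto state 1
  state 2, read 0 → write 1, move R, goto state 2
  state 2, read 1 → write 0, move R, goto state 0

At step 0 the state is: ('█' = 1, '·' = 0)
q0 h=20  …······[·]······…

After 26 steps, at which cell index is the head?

step 0: q0 h=20  …······[·]······…
step 1: q2 h=19  …······[·]█·····…
step 2: q2 h=20  …·····█[█]······…
step 3: q0 h=21  …····█·[·]······…
step 4: q2 h=20  …·····█[·]█·····…
step 5: q2 h=21  …····██[█]······…
step 6: q0 h=22  …···██·[·]······…
step 7: q2 h=21  …····██[·]█·····…
step 8: q2 h=22  …···███[█]······…
step 9: q0 h=23  …··███·[·]······…
step 10: q2 h=22  …···███[·]█·····…
step 11: q2 h=23  …··████[█]······…
step 12: q0 h=24  …·████·[·]······…
step 13: q2 h=23  …··████[·]█·····…
step 14: q2 h=24  …·█████[█]······…
step 15: q0 h=25  …█████·[·]······…
step 16: q2 h=24  …·█████[·]█·····…
step 17: q2 h=25  …██████[█]······…
step 18: q0 h=26  …█████·[·]······…
step 19: q2 h=25  …██████[·]█·····…
step 20: q2 h=26  …██████[█]······…
step 21: q0 h=27  …█████·[·]······…
step 22: q2 h=26  …██████[·]█·····…
step 23: q2 h=27  …██████[█]······…
step 24: q0 h=28  …█████·[·]······…
step 25: q2 h=27  …██████[·]█·····…
step 26: q2 h=28  …██████[█]······…

28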